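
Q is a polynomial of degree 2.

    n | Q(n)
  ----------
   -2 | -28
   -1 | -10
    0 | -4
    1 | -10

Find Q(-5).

First differences: 18, 6, -6. Second differences: -12, -12.
Level-2 differences are constant, so Q has degree 2.
Fitting a degree-2 polynomial gives Q(n) = -6n² - 4.
Then Q(-5) = -154.

-154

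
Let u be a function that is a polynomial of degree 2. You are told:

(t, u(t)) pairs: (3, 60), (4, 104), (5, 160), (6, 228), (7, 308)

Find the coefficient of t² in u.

6

First differences: 44, 56, 68, 80. Second differences: 12, 12, 12.
Level-2 differences are constant, so u has degree 2.
Fitting a degree-2 polynomial gives u(t) = 6t² + 2t.
The coefficient of t² is 6.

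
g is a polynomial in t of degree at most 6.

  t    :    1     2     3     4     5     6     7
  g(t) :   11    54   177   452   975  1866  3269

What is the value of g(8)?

First differences: 43, 123, 275, 523, 891, 1403. Second differences: 80, 152, 248, 368, 512. Third differences: 72, 96, 120, 144. Fourth differences: 24, 24, 24.
Level-4 differences are constant, so g has degree 4.
Extending the table by one column gives the next first difference 2083, so g(8) = 3269 + 2083 = 5352.

5352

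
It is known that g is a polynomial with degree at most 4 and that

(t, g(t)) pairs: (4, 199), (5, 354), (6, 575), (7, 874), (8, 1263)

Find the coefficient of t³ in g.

First differences: 155, 221, 299, 389. Second differences: 66, 78, 90. Third differences: 12, 12.
Level-3 differences are constant, so g has degree 3.
Fitting a degree-3 polynomial gives g(t) = 2t³ + 3t² + 6t - 1.
The coefficient of t³ is 2.

2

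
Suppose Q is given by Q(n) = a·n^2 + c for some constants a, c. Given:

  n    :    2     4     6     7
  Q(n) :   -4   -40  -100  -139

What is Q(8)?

From Q(2) = -4 and Q(4) = -40: 4a + c = -4 and 16a + c = -40.
Subtracting: 12a = -36, so a = -3; then c = -4 − (-3)·4 = 8.
So Q(n) = -3n² + 8, and Q(8) = -184.

-184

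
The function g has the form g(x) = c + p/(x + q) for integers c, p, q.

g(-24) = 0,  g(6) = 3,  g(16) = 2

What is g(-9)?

(g(x) − c)(x + q) = p for each data point; the three points give a linear system in c and q, then p follows.
Solving: c = 1, q = 4, p = 20, so g(x) = 1 + 20/(x + 4).
Then g(-9) = 1 + 20/(-5) = -3.

-3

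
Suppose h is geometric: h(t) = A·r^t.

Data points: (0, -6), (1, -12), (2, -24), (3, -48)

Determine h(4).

Consecutive ratio: -12/(-6) = 2, and -24/(-12) = 2, so r = 2.
Then A·2^0 = -6 gives A = -6, and h(t) = -6·2^t.
h(4) = -6·2^4 = -96.

-96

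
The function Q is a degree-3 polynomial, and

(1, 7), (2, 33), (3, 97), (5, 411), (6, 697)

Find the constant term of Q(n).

1

Write Q(n) = an³ + bn² + cn + d; the 5 given values yield a linear system in the 4 coefficients.
Solving, Q(n) = 3n³ + n² + 2n + 1.
The constant term is Q(0) = 1.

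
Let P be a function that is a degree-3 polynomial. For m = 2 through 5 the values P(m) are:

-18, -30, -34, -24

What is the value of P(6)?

Write P(m) = am³ + bm² + cm + d; the 4 given values yield a linear system in the 4 coefficients.
Solving, P(m) = m³ - 5m² - 6m + 6.
Then P(6) = 6.

6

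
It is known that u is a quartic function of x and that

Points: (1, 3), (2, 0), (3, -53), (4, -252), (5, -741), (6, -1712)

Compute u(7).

Write u(x) = ax^4 + bx³ + cx² + dx + e; the 6 given values yield a linear system in the 5 coefficients.
Solving, u(x) = -2x^4 + 4x³ + x² - 4x + 4.
Then u(7) = -3405.

-3405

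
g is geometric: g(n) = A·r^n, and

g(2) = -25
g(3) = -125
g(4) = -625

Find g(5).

Consecutive ratio: -125/(-25) = 5, and -625/(-125) = 5, so r = 5.
Then A·5^2 = -25 gives A = -1, and g(n) = -1·5^n.
g(5) = -1·5^5 = -3125.

-3125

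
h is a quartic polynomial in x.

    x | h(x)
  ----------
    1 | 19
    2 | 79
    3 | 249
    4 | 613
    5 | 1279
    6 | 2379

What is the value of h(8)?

First differences: 60, 170, 364, 666, 1100. Second differences: 110, 194, 302, 434. Third differences: 84, 108, 132. Fourth differences: 24, 24.
Level-4 differences are constant, so h has degree 4.
Fitting a degree-4 polynomial gives h(x) = x^4 + 4x³ + 6x² - x + 9.
Then h(8) = 6529.

6529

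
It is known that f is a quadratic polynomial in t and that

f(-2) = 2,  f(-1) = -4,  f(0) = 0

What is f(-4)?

44

Write f(t) = at² + bt + c; the 3 given values yield a linear system in the 3 coefficients.
Solving, f(t) = 5t² + 9t.
Then f(-4) = 44.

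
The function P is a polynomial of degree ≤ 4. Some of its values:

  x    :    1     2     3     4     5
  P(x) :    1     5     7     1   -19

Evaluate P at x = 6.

-59

First differences: 4, 2, -6, -20. Second differences: -2, -8, -14. Third differences: -6, -6.
Level-3 differences are constant, so P has degree 3.
Fitting a degree-3 polynomial gives P(x) = -x³ + 5x² - 4x + 1.
Then P(6) = -59.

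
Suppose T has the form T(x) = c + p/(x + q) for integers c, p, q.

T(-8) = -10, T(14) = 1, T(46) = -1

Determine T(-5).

(T(x) − c)(x + q) = p for each data point; the three points give a linear system in c and q, then p follows.
Solving: c = -2, q = 2, p = 48, so T(x) = -2 + 48/(x + 2).
Then T(-5) = -2 + 48/(-3) = -18.

-18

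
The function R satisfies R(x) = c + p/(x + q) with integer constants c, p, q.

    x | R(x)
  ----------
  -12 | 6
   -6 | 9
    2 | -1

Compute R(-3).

24

(R(x) − c)(x + q) = p for each data point; the three points give a linear system in c and q, then p follows.
Solving: c = 4, q = 2, p = -20, so R(x) = 4 − 20/(x + 2).
Then R(-3) = 4 − 20/(-1) = 24.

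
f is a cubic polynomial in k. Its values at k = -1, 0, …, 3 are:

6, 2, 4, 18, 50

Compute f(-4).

-6

First differences: -4, 2, 14, 32. Second differences: 6, 12, 18. Third differences: 6, 6.
Level-3 differences are constant, so f has degree 3.
Fitting a degree-3 polynomial gives f(k) = k³ + 3k² - 2k + 2.
Then f(-4) = -6.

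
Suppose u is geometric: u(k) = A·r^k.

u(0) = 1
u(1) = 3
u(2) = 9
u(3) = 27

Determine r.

3

Consecutive ratio: 3/1 = 3, and 9/3 = 3, so r = 3.
Then A·3^0 = 1 gives A = 1, and u(k) = 1·3^k.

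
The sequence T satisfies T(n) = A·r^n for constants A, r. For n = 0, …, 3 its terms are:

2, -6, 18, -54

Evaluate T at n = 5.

-486

Consecutive ratio: -6/2 = -3, and 18/(-6) = -3, so r = -3.
Then A·(-3)^0 = 2 gives A = 2, and T(n) = 2·(-3)^n.
T(5) = 2·(-3)^5 = -486.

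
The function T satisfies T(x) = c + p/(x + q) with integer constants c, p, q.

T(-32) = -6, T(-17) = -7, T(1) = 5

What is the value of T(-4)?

(T(x) − c)(x + q) = p for each data point; the three points give a linear system in c and q, then p follows.
Solving: c = -5, q = 2, p = 30, so T(x) = -5 + 30/(x + 2).
Then T(-4) = -5 + 30/(-2) = -20.

-20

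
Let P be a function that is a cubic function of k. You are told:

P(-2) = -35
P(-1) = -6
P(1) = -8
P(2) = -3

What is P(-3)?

-108

Write P(k) = ak³ + bk² + ck + d; the 4 given values yield a linear system in the 4 coefficients.
Solving, P(k) = 3k³ - 4k² - 4k - 3.
Then P(-3) = -108.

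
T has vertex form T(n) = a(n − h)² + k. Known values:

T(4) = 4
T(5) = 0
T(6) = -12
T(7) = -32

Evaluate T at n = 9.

-96

First differences -4, -12, -20; second difference -8 = 2a, so a = -4.
Expanding, the n-coefficient is −2ah = 8h; matching it to the data gives h = 4, and then k = 4.
So T(n) = -4(n − 4)² + 4.
T(9) = -4·5² + 4 = -96.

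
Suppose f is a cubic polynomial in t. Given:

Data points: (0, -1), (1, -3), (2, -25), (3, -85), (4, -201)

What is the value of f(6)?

First differences: -2, -22, -60, -116. Second differences: -20, -38, -56. Third differences: -18, -18.
Level-3 differences are constant, so f has degree 3.
Fitting a degree-3 polynomial gives f(t) = -3t³ - t² + 2t - 1.
Then f(6) = -673.

-673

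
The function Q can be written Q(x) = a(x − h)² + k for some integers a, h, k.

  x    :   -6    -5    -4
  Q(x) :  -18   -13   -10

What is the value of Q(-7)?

First differences 5, 3; second difference -2 = 2a, so a = -1.
Expanding, the x-coefficient is −2ah = 2h; matching it to the data gives h = -3, and then k = -9.
So Q(x) = -1(x + 3)² − 9.
Q(-7) = -1·(-4)² − 9 = -25.

-25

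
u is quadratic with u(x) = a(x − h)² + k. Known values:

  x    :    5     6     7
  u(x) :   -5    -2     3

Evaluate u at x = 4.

-6

First differences 3, 5; second difference 2 = 2a, so a = 1.
Expanding, the x-coefficient is −2ah = -2h; matching it to the data gives h = 4, and then k = -6.
So u(x) = 1(x − 4)² − 6.
u(4) = 1·0² − 6 = -6.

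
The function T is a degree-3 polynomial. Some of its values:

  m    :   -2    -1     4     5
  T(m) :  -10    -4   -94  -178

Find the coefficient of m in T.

Write T(m) = am³ + bm² + cm + d; the 4 given values yield a linear system in the 4 coefficients.
Solving, T(m) = -m³ - 3m² + 4m + 2.
The coefficient of m is 4.

4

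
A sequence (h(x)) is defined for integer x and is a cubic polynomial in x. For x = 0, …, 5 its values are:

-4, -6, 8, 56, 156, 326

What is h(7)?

First differences: -2, 14, 48, 100, 170. Second differences: 16, 34, 52, 70. Third differences: 18, 18, 18.
Level-3 differences are constant, so h has degree 3.
Fitting a degree-3 polynomial gives h(x) = 3x³ - x² - 4x - 4.
Then h(7) = 948.

948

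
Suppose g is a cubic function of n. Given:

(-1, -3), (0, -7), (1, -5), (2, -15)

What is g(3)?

-55

Write g(n) = an³ + bn² + cn + d; the 4 given values yield a linear system in the 4 coefficients.
Solving, g(n) = -3n³ + 3n² + 2n - 7.
Then g(3) = -55.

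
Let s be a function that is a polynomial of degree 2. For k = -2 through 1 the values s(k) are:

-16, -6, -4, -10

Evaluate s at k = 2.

First differences: 10, 2, -6. Second differences: -8, -8.
Level-2 differences are constant, so s has degree 2.
Fitting a degree-2 polynomial gives s(k) = -4k² - 2k - 4.
Then s(2) = -24.

-24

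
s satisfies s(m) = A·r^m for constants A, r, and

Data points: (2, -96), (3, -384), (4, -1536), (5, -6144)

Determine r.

4

Consecutive ratio: -384/(-96) = 4, and -1536/(-384) = 4, so r = 4.
Then A·4^2 = -96 gives A = -6, and s(m) = -6·4^m.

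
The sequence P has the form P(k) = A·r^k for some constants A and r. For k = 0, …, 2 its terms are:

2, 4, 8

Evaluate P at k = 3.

Consecutive ratio: 4/2 = 2, and 8/4 = 2, so r = 2.
Then A·2^0 = 2 gives A = 2, and P(k) = 2·2^k.
P(3) = 2·2^3 = 16.

16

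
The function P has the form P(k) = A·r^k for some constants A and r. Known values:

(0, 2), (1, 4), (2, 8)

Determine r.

2

Consecutive ratio: 4/2 = 2, and 8/4 = 2, so r = 2.
Then A·2^0 = 2 gives A = 2, and P(k) = 2·2^k.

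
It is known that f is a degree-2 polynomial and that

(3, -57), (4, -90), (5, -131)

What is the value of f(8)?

Write f(x) = ax² + bx + c; the 3 given values yield a linear system in the 3 coefficients.
Solving, f(x) = -4x² - 5x - 6.
Then f(8) = -302.

-302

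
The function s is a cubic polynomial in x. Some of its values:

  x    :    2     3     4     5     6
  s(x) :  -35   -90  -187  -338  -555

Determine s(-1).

-2

Write s(x) = ax³ + bx² + cx + d; the 5 given values yield a linear system in the 4 coefficients.
Solving, s(x) = -2x³ - 3x² - 2x - 3.
Then s(-1) = -2.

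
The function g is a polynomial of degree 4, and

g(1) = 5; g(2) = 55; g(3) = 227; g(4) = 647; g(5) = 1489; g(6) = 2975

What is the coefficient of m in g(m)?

First differences: 50, 172, 420, 842, 1486. Second differences: 122, 248, 422, 644. Third differences: 126, 174, 222. Fourth differences: 48, 48.
Level-4 differences are constant, so g has degree 4.
Fitting a degree-4 polynomial gives g(m) = 2m^4 + m³ + 5m² - 2m - 1.
The coefficient of m is -2.

-2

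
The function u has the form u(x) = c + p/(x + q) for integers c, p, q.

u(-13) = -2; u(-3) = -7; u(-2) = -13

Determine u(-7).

-3

(u(x) − c)(x + q) = p for each data point; the three points give a linear system in c and q, then p follows.
Solving: c = -1, q = 1, p = 12, so u(x) = -1 + 12/(x + 1).
Then u(-7) = -1 + 12/(-6) = -3.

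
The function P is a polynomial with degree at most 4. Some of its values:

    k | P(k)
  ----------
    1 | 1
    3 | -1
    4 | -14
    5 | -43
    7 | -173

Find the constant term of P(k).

2

Write P(k) = ak^4 + bk³ + ck² + dk + e; the 5 given values yield a linear system in the 5 coefficients.
Solving, the leading coefficient vanishes, and P(k) = -k³ + 4k² - 4k + 2.
The constant term is P(0) = 2.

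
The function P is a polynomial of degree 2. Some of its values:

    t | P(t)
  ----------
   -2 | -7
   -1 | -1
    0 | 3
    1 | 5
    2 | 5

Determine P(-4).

Write P(t) = at² + bt + c; the 5 given values yield a linear system in the 3 coefficients.
Solving, P(t) = -t² + 3t + 3.
Then P(-4) = -25.

-25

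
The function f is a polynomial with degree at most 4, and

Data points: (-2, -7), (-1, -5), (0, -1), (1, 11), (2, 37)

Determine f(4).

155

First differences: 2, 4, 12, 26. Second differences: 2, 8, 14. Third differences: 6, 6.
Level-3 differences are constant, so f has degree 3.
Fitting a degree-3 polynomial gives f(m) = m³ + 4m² + 7m - 1.
Then f(4) = 155.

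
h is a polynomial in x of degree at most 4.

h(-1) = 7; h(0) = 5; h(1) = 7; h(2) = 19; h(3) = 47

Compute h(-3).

-1

First differences: -2, 2, 12, 28. Second differences: 4, 10, 16. Third differences: 6, 6.
Level-3 differences are constant, so h has degree 3.
Fitting a degree-3 polynomial gives h(x) = x³ + 2x² - x + 5.
Then h(-3) = -1.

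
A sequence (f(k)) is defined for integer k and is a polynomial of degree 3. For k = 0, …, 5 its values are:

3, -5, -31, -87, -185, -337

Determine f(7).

-851

First differences: -8, -26, -56, -98, -152. Second differences: -18, -30, -42, -54. Third differences: -12, -12, -12.
Level-3 differences are constant, so f has degree 3.
Fitting a degree-3 polynomial gives f(k) = -2k³ - 3k² - 3k + 3.
Then f(7) = -851.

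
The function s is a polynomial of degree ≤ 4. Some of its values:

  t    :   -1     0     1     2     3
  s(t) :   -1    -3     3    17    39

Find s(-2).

9

Write s(t) = at^4 + bt³ + ct² + dt + e; the 5 given values yield a linear system in the 5 coefficients.
Solving, the top 2 coefficients vanish, and s(t) = 4t² + 2t - 3.
Then s(-2) = 9.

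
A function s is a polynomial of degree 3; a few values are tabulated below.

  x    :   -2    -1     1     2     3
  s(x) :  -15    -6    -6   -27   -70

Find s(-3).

-22

Write s(x) = ax³ + bx² + cx + d; the 5 given values yield a linear system in the 4 coefficients.
Solving, s(x) = -x³ - 5x² + x - 1.
Then s(-3) = -22.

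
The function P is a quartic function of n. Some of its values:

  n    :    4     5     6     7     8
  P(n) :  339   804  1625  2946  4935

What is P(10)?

11709

Write P(n) = an^4 + bn³ + cn² + dn + e; the 5 given values yield a linear system in the 5 coefficients.
Solving, P(n) = n^4 + 2n³ - 3n² + n - 1.
Then P(10) = 11709.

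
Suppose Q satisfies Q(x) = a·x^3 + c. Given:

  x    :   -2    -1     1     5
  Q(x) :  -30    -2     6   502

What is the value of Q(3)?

110

From Q(-2) = -30 and Q(-1) = -2: -8a + c = -30 and -1a + c = -2.
Subtracting: 7a = 28, so a = 4; then c = -30 − 4·(-8) = 2.
So Q(x) = 4x³ + 2, and Q(3) = 110.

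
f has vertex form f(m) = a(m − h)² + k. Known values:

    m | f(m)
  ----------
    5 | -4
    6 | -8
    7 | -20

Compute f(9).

First differences -4, -12; second difference -8 = 2a, so a = -4.
Expanding, the m-coefficient is −2ah = 8h; matching it to the data gives h = 5, and then k = -4.
So f(m) = -4(m − 5)² − 4.
f(9) = -4·4² − 4 = -68.

-68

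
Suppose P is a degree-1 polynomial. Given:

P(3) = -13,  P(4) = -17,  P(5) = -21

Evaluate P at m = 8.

First differences: -4, -4.
Level-1 differences are constant, so P has degree 1.
Fitting a degree-1 polynomial gives P(m) = -4m - 1.
Then P(8) = -33.

-33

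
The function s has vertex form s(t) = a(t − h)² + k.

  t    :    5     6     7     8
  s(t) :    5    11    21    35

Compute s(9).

First differences 6, 10, 14; second difference 4 = 2a, so a = 2.
Expanding, the t-coefficient is −2ah = -4h; matching it to the data gives h = 4, and then k = 3.
So s(t) = 2(t − 4)² + 3.
s(9) = 2·5² + 3 = 53.

53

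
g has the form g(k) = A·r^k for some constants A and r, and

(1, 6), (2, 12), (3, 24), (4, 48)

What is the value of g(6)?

Consecutive ratio: 12/6 = 2, and 24/12 = 2, so r = 2.
Then A·2^1 = 6 gives A = 3, and g(k) = 3·2^k.
g(6) = 3·2^6 = 192.

192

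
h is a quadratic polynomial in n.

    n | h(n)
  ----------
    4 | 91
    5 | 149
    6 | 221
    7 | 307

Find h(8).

Write h(n) = an² + bn + c; the 4 given values yield a linear system in the 3 coefficients.
Solving, h(n) = 7n² - 5n - 1.
Then h(8) = 407.

407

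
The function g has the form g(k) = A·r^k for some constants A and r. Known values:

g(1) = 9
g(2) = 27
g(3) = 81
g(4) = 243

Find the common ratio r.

Consecutive ratio: 27/9 = 3, and 81/27 = 3, so r = 3.
Then A·3^1 = 9 gives A = 3, and g(k) = 3·3^k.

3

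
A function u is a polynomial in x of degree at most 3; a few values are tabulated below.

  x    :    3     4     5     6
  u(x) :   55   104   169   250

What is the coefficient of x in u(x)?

-7

First differences: 49, 65, 81. Second differences: 16, 16.
Level-2 differences are constant, so u has degree 2.
Fitting a degree-2 polynomial gives u(x) = 8x² - 7x + 4.
The coefficient of x is -7.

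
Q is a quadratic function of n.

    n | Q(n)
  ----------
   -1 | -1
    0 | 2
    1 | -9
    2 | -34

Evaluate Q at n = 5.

-193

First differences: 3, -11, -25. Second differences: -14, -14.
Level-2 differences are constant, so Q has degree 2.
Fitting a degree-2 polynomial gives Q(n) = -7n² - 4n + 2.
Then Q(5) = -193.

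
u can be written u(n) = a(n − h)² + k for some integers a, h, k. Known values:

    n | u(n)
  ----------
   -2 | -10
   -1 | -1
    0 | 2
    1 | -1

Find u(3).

-25

First differences 9, 3, -3; second difference -6 = 2a, so a = -3.
Expanding, the n-coefficient is −2ah = 6h; matching it to the data gives h = 0, and then k = 2.
So u(n) = -3(n + 0)² + 2.
u(3) = -3·3² + 2 = -25.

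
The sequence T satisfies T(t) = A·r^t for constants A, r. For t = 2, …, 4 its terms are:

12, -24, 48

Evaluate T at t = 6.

Consecutive ratio: -24/12 = -2, and 48/(-24) = -2, so r = -2.
Then A·(-2)^2 = 12 gives A = 3, and T(t) = 3·(-2)^t.
T(6) = 3·(-2)^6 = 192.

192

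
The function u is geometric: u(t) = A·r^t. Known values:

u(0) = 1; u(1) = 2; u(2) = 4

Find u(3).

8

Consecutive ratio: 2/1 = 2, and 4/2 = 2, so r = 2.
Then A·2^0 = 1 gives A = 1, and u(t) = 1·2^t.
u(3) = 1·2^3 = 8.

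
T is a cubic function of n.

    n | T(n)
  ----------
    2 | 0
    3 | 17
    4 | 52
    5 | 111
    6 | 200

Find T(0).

-4

Write T(n) = an³ + bn² + cn + d; the 5 given values yield a linear system in the 4 coefficients.
Solving, T(n) = n³ - 2n - 4.
Then T(0) = -4.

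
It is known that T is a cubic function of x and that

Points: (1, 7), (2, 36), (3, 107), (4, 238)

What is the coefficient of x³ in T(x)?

3

Write T(x) = ax³ + bx² + cx + d; the 4 given values yield a linear system in the 4 coefficients.
Solving, T(x) = 3x³ + 3x² - x + 2.
The coefficient of x³ is 3.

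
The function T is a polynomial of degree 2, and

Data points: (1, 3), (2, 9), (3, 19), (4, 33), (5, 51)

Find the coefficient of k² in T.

First differences: 6, 10, 14, 18. Second differences: 4, 4, 4.
Level-2 differences are constant, so T has degree 2.
Fitting a degree-2 polynomial gives T(k) = 2k² + 1.
The coefficient of k² is 2.

2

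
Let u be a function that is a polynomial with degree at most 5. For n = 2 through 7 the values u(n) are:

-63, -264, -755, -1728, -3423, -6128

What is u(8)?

Write u(n) = an^5 + bn^4 + cn³ + dn² + en + p; the 6 given values yield a linear system in the 6 coefficients.
Solving, the leading coefficient vanishes, and u(n) = -2n^4 - 4n³ + n² - 3.
Then u(8) = -10179.

-10179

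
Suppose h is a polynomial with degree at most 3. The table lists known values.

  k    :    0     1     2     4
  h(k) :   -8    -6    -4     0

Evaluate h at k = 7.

6

Write h(k) = ak³ + bk² + ck + d; the 4 given values yield a linear system in the 4 coefficients.
Solving, the top 2 coefficients vanish, and h(k) = 2k - 8.
Then h(7) = 6.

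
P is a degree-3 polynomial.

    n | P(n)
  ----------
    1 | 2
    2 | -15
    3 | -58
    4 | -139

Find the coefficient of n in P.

0

Write P(n) = an³ + bn² + cn + d; the 4 given values yield a linear system in the 4 coefficients.
Solving, P(n) = -2n³ - n² + 5.
The coefficient of n is 0.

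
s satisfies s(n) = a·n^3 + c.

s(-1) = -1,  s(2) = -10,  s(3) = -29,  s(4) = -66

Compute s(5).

-127

From s(-1) = -1 and s(2) = -10: -1a + c = -1 and 8a + c = -10.
Subtracting: 9a = -9, so a = -1; then c = -1 − (-1)·(-1) = -2.
So s(n) = -1n³ − 2, and s(5) = -127.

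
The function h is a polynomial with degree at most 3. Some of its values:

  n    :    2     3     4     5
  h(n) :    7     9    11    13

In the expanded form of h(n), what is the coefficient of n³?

Write h(n) = an³ + bn² + cn + d; the 4 given values yield a linear system in the 4 coefficients.
Solving, the top 2 coefficients vanish, and h(n) = 2n + 3.
The coefficient of n³ is 0.

0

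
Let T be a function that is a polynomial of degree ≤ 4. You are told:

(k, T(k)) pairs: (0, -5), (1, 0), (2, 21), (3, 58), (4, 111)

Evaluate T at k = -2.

First differences: 5, 21, 37, 53. Second differences: 16, 16, 16.
Level-2 differences are constant, so T has degree 2.
Fitting a degree-2 polynomial gives T(k) = 8k² - 3k - 5.
Then T(-2) = 33.

33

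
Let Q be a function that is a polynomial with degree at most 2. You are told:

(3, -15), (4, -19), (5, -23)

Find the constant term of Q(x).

First differences: -4, -4.
Level-1 differences are constant, so Q has degree 1.
Fitting a degree-1 polynomial gives Q(x) = -4x - 3.
The constant term is Q(0) = -3.

-3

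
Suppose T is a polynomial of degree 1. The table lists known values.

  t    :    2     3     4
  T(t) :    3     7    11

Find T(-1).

-9

Write T(t) = at + b; the 3 given values yield a linear system in the 2 coefficients.
Solving, T(t) = 4t - 5.
Then T(-1) = -9.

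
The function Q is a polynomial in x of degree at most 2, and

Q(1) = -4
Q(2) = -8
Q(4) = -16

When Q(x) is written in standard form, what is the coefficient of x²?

0

Write Q(x) = ax² + bx + c; the 3 given values yield a linear system in the 3 coefficients.
Solving, the leading coefficient vanishes, and Q(x) = -4x.
The coefficient of x² is 0.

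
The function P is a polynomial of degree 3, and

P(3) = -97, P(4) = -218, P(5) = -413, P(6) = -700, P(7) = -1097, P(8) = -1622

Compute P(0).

Write P(n) = an³ + bn² + cn + d; the 6 given values yield a linear system in the 4 coefficients.
Solving, P(n) = -3n³ - n² - 3n + 2.
Then P(0) = 2.

2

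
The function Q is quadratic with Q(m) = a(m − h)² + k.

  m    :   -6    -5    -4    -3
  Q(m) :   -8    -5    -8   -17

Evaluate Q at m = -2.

First differences 3, -3, -9; second difference -6 = 2a, so a = -3.
Expanding, the m-coefficient is −2ah = 6h; matching it to the data gives h = -5, and then k = -5.
So Q(m) = -3(m + 5)² − 5.
Q(-2) = -3·3² − 5 = -32.

-32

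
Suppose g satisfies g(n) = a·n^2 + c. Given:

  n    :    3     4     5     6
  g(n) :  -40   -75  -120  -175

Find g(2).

From g(3) = -40 and g(4) = -75: 9a + c = -40 and 16a + c = -75.
Subtracting: 7a = -35, so a = -5; then c = -40 − (-5)·9 = 5.
So g(n) = -5n² + 5, and g(2) = -15.

-15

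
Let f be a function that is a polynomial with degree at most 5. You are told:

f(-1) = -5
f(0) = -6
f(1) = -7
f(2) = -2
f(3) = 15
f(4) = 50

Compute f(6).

198

First differences: -1, -1, 5, 17, 35. Second differences: 0, 6, 12, 18. Third differences: 6, 6, 6.
Level-3 differences are constant, so f has degree 3.
Fitting a degree-3 polynomial gives f(x) = x³ - 2x - 6.
Then f(6) = 198.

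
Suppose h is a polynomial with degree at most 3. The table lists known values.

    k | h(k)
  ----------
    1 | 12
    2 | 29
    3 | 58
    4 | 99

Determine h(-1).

Write h(k) = ak³ + bk² + ck + d; the 4 given values yield a linear system in the 4 coefficients.
Solving, the leading coefficient vanishes, and h(k) = 6k² - k + 7.
Then h(-1) = 14.

14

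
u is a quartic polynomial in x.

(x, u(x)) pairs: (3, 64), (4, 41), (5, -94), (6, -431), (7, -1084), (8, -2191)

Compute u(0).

First differences: -23, -135, -337, -653, -1107. Second differences: -112, -202, -316, -454. Third differences: -90, -114, -138. Fourth differences: -24, -24.
Level-4 differences are constant, so u has degree 4.
Fitting a degree-4 polynomial gives u(x) = -x^4 + 3x³ + 5x² + 6x + 1.
Then u(0) = 1.

1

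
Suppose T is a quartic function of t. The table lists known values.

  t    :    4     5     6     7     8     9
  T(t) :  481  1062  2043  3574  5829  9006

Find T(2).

39

First differences: 581, 981, 1531, 2255, 3177. Second differences: 400, 550, 724, 922. Third differences: 150, 174, 198. Fourth differences: 24, 24.
Level-4 differences are constant, so T has degree 4.
Fitting a degree-4 polynomial gives T(t) = t^4 + 3t³ + 4t² - 7t - 3.
Then T(2) = 39.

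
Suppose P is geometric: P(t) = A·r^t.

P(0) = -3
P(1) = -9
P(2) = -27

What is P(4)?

Consecutive ratio: -9/(-3) = 3, and -27/(-9) = 3, so r = 3.
Then A·3^0 = -3 gives A = -3, and P(t) = -3·3^t.
P(4) = -3·3^4 = -243.

-243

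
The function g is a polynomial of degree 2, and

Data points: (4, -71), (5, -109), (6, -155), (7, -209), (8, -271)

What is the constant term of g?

1

Write g(k) = ak² + bk + c; the 5 given values yield a linear system in the 3 coefficients.
Solving, g(k) = -4k² - 2k + 1.
The constant term is g(0) = 1.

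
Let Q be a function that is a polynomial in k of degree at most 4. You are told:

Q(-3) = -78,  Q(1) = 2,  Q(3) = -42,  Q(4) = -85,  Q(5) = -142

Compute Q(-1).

-10

Write Q(k) = ak^4 + bk³ + ck² + dk + e; the 5 given values yield a linear system in the 5 coefficients.
Solving, the top 2 coefficients vanish, and Q(k) = -7k² + 6k + 3.
Then Q(-1) = -10.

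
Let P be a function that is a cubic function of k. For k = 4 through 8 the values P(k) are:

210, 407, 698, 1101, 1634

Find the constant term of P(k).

Write P(k) = ak³ + bk² + ck + d; the 5 given values yield a linear system in the 4 coefficients.
Solving, P(k) = 3k³ + 2k² - 4k + 2.
The constant term is P(0) = 2.

2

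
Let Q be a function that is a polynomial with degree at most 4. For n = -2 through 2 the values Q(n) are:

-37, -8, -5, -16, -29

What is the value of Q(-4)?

First differences: 29, 3, -11, -13. Second differences: -26, -14, -2. Third differences: 12, 12.
Level-3 differences are constant, so Q has degree 3.
Fitting a degree-3 polynomial gives Q(n) = 2n³ - 7n² - 6n - 5.
Then Q(-4) = -221.

-221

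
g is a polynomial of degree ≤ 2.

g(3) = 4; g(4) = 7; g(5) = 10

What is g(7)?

Write g(k) = ak² + bk + c; the 3 given values yield a linear system in the 3 coefficients.
Solving, the leading coefficient vanishes, and g(k) = 3k - 5.
Then g(7) = 16.

16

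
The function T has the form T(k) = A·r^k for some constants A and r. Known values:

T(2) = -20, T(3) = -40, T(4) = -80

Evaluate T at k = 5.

-160

Consecutive ratio: -40/(-20) = 2, and -80/(-40) = 2, so r = 2.
Then A·2^2 = -20 gives A = -5, and T(k) = -5·2^k.
T(5) = -5·2^5 = -160.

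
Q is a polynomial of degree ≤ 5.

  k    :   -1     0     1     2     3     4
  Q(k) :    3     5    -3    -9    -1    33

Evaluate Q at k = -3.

First differences: 2, -8, -6, 8, 34. Second differences: -10, 2, 14, 26. Third differences: 12, 12, 12.
Level-3 differences are constant, so Q has degree 3.
Fitting a degree-3 polynomial gives Q(k) = 2k³ - 5k² - 5k + 5.
Then Q(-3) = -79.

-79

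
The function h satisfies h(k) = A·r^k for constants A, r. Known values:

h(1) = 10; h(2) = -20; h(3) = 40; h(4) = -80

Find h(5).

Consecutive ratio: -20/10 = -2, and 40/(-20) = -2, so r = -2.
Then A·(-2)^1 = 10 gives A = -5, and h(k) = -5·(-2)^k.
h(5) = -5·(-2)^5 = 160.

160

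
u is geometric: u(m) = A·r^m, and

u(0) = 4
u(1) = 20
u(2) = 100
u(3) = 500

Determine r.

5

Consecutive ratio: 20/4 = 5, and 100/20 = 5, so r = 5.
Then A·5^0 = 4 gives A = 4, and u(m) = 4·5^m.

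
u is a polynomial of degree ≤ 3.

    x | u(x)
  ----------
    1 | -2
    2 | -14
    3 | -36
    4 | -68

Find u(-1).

-8

First differences: -12, -22, -32. Second differences: -10, -10.
Level-2 differences are constant, so u has degree 2.
Fitting a degree-2 polynomial gives u(x) = -5x² + 3x.
Then u(-1) = -8.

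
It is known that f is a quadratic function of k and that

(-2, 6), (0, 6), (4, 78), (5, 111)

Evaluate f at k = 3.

Write f(k) = ak² + bk + c; the 4 given values yield a linear system in the 3 coefficients.
Solving, f(k) = 3k² + 6k + 6.
Then f(3) = 51.

51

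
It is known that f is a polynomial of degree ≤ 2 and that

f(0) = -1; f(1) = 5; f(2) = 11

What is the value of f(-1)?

Write f(n) = an² + bn + c; the 3 given values yield a linear system in the 3 coefficients.
Solving, the leading coefficient vanishes, and f(n) = 6n - 1.
Then f(-1) = -7.

-7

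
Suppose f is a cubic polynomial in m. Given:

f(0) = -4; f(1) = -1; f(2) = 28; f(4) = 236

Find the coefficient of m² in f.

Write f(m) = am³ + bm² + cm + d; the 4 given values yield a linear system in the 4 coefficients.
Solving, f(m) = 3m³ + 4m² - 4m - 4.
The coefficient of m² is 4.

4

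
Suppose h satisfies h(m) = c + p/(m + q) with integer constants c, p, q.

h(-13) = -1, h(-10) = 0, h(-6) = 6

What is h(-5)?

(h(m) − c)(m + q) = p for each data point; the three points give a linear system in c and q, then p follows.
Solving: c = -3, q = 4, p = -18, so h(m) = -3 − 18/(m + 4).
Then h(-5) = -3 − 18/(-1) = 15.

15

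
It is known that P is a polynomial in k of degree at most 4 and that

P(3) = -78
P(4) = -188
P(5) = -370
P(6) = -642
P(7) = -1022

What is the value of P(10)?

-2990

First differences: -110, -182, -272, -380. Second differences: -72, -90, -108. Third differences: -18, -18.
Level-3 differences are constant, so P has degree 3.
Fitting a degree-3 polynomial gives P(k) = -3k³ + k.
Then P(10) = -2990.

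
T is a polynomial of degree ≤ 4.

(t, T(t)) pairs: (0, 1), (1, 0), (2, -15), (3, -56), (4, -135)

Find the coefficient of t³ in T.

-2

Write T(t) = at^4 + bt³ + ct² + dt + e; the 5 given values yield a linear system in the 5 coefficients.
Solving, the leading coefficient vanishes, and T(t) = -2t³ - t² + 2t + 1.
The coefficient of t³ is -2.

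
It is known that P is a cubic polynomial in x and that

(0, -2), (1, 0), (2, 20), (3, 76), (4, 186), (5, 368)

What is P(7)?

Write P(x) = ax³ + bx² + cx + d; the 6 given values yield a linear system in the 4 coefficients.
Solving, P(x) = 3x³ - x - 2.
Then P(7) = 1020.

1020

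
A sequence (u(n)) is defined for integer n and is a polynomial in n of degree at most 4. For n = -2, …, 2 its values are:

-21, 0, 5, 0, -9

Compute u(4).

-15

First differences: 21, 5, -5, -9. Second differences: -16, -10, -4. Third differences: 6, 6.
Level-3 differences are constant, so u has degree 3.
Fitting a degree-3 polynomial gives u(n) = n³ - 5n² - n + 5.
Then u(4) = -15.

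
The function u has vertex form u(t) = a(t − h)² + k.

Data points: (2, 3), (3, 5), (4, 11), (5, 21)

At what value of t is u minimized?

2

First differences 2, 6, 10; second difference 4 = 2a, so a = 2.
Expanding, the t-coefficient is −2ah = -4h; matching it to the data gives h = 2, and then k = 3.
So u(t) = 2(t − 2)² + 3.
Hence h = 2.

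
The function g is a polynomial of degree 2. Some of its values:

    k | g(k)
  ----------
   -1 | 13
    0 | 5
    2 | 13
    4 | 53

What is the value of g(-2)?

29

Write g(k) = ak² + bk + c; the 4 given values yield a linear system in the 3 coefficients.
Solving, g(k) = 4k² - 4k + 5.
Then g(-2) = 29.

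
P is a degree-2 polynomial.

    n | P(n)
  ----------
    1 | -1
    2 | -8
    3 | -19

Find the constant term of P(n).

2

Write P(n) = an² + bn + c; the 3 given values yield a linear system in the 3 coefficients.
Solving, P(n) = -2n² - n + 2.
The constant term is P(0) = 2.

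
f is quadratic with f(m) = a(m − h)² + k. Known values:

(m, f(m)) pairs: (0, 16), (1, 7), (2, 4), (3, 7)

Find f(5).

First differences -9, -3, 3; second difference 6 = 2a, so a = 3.
Expanding, the m-coefficient is −2ah = -6h; matching it to the data gives h = 2, and then k = 4.
So f(m) = 3(m − 2)² + 4.
f(5) = 3·3² + 4 = 31.

31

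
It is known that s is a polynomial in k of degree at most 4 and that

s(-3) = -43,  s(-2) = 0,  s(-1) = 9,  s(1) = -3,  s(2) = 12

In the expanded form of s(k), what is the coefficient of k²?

1

Write s(k) = ak^4 + bk³ + ck² + dk + e; the 5 given values yield a linear system in the 5 coefficients.
Solving, the leading coefficient vanishes, and s(k) = 3k³ + k² - 9k + 2.
The coefficient of k² is 1.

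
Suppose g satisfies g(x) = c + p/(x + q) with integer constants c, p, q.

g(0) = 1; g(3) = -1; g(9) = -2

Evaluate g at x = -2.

(g(x) − c)(x + q) = p for each data point; the three points give a linear system in c and q, then p follows.
Solving: c = -3, q = 3, p = 12, so g(x) = -3 + 12/(x + 3).
Then g(-2) = -3 + 12/1 = 9.

9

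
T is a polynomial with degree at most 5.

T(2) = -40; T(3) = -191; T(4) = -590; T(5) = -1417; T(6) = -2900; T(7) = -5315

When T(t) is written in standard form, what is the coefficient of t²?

Write T(t) = at^5 + bt^4 + ct³ + dt² + et + p; the 6 given values yield a linear system in the 6 coefficients.
Solving, the leading coefficient vanishes, and T(t) = -2t^4 - 2t³ + 4t² - 3t - 2.
The coefficient of t² is 4.

4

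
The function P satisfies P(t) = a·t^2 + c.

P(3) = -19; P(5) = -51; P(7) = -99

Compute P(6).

-73

From P(3) = -19 and P(5) = -51: 9a + c = -19 and 25a + c = -51.
Subtracting: 16a = -32, so a = -2; then c = -19 − (-2)·9 = -1.
So P(t) = -2t² − 1, and P(6) = -73.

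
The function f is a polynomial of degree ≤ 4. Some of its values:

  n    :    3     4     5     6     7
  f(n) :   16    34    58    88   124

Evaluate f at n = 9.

214

Write f(n) = an^4 + bn³ + cn² + dn + e; the 5 given values yield a linear system in the 5 coefficients.
Solving, the top 2 coefficients vanish, and f(n) = 3n² - 3n - 2.
Then f(9) = 214.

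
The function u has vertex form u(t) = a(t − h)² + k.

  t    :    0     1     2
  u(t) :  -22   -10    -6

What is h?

First differences 12, 4; second difference -8 = 2a, so a = -4.
Expanding, the t-coefficient is −2ah = 8h; matching it to the data gives h = 2, and then k = -6.
So u(t) = -4(t − 2)² − 6.
Hence h = 2.

2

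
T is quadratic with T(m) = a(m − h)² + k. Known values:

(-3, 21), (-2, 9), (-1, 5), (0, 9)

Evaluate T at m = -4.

41

First differences -12, -4, 4; second difference 8 = 2a, so a = 4.
Expanding, the m-coefficient is −2ah = -8h; matching it to the data gives h = -1, and then k = 5.
So T(m) = 4(m + 1)² + 5.
T(-4) = 4·(-3)² + 5 = 41.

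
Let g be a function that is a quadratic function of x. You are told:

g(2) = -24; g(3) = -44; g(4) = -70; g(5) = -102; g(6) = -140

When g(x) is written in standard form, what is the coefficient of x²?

First differences: -20, -26, -32, -38. Second differences: -6, -6, -6.
Level-2 differences are constant, so g has degree 2.
Fitting a degree-2 polynomial gives g(x) = -3x² - 5x - 2.
The coefficient of x² is -3.

-3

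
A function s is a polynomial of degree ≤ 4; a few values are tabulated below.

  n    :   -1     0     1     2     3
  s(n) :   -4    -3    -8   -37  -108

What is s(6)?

-753

First differences: 1, -5, -29, -71. Second differences: -6, -24, -42. Third differences: -18, -18.
Level-3 differences are constant, so s has degree 3.
Fitting a degree-3 polynomial gives s(n) = -3n³ - 3n² + n - 3.
Then s(6) = -753.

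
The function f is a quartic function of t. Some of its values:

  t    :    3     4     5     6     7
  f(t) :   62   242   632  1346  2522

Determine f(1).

Write f(t) = at^4 + bt³ + ct² + dt + e; the 5 given values yield a linear system in the 5 coefficients.
Solving, f(t) = t^4 + t³ - 4t² - 4t + 2.
Then f(1) = -4.

-4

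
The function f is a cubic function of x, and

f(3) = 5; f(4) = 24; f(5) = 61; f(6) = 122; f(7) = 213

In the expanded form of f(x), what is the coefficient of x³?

1

Write f(x) = ax³ + bx² + cx + d; the 5 given values yield a linear system in the 4 coefficients.
Solving, f(x) = x³ - 3x² + 3x - 4.
The coefficient of x³ is 1.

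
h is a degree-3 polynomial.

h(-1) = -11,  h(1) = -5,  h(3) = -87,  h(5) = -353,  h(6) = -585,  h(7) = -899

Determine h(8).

-1307

Write h(x) = ax³ + bx² + cx + d; the 6 given values yield a linear system in the 4 coefficients.
Solving, h(x) = -2x³ - 5x² + 5x - 3.
Then h(8) = -1307.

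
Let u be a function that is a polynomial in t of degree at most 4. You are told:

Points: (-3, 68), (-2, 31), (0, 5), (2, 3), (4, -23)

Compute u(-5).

Write u(t) = at^4 + bt³ + ct² + dt + e; the 5 given values yield a linear system in the 5 coefficients.
Solving, the leading coefficient vanishes, and u(t) = -t³ + 3t² - 3t + 5.
Then u(-5) = 220.

220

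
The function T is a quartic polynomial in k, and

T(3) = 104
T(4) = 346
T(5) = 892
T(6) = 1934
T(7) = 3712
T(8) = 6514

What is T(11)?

First differences: 242, 546, 1042, 1778, 2802. Second differences: 304, 496, 736, 1024. Third differences: 192, 240, 288. Fourth differences: 48, 48.
Level-4 differences are constant, so T has degree 4.
Fitting a degree-4 polynomial gives T(k) = 2k^4 - 4k³ + 6k² - 2k + 2.
Then T(11) = 24664.

24664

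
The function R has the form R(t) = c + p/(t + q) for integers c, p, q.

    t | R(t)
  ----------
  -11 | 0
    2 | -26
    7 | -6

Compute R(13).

(R(t) − c)(t + q) = p for each data point; the three points give a linear system in c and q, then p follows.
Solving: c = -2, q = -1, p = -24, so R(t) = -2 − 24/(t − 1).
Then R(13) = -2 − 24/12 = -4.

-4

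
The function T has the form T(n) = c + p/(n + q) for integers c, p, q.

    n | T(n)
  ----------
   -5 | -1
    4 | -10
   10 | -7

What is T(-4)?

0

(T(n) − c)(n + q) = p for each data point; the three points give a linear system in c and q, then p follows.
Solving: c = -5, q = 0, p = -20, so T(n) = -5 − 20/(n + 0).
Then T(-4) = -5 − 20/(-4) = 0.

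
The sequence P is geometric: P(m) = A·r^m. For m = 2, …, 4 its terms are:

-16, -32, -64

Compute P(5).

Consecutive ratio: -32/(-16) = 2, and -64/(-32) = 2, so r = 2.
Then A·2^2 = -16 gives A = -4, and P(m) = -4·2^m.
P(5) = -4·2^5 = -128.

-128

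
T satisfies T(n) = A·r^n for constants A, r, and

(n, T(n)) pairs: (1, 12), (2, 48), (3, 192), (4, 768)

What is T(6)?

Consecutive ratio: 48/12 = 4, and 192/48 = 4, so r = 4.
Then A·4^1 = 12 gives A = 3, and T(n) = 3·4^n.
T(6) = 3·4^6 = 12288.

12288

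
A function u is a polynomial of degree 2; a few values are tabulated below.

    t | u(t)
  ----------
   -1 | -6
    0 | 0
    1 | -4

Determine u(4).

Write u(t) = at² + bt + c; the 3 given values yield a linear system in the 3 coefficients.
Solving, u(t) = -5t² + t.
Then u(4) = -76.

-76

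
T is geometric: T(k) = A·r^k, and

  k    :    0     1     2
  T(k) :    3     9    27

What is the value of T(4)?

243

Consecutive ratio: 9/3 = 3, and 27/9 = 3, so r = 3.
Then A·3^0 = 3 gives A = 3, and T(k) = 3·3^k.
T(4) = 3·3^4 = 243.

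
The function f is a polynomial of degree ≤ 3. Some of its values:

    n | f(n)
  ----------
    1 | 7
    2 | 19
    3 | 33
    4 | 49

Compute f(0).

First differences: 12, 14, 16. Second differences: 2, 2.
Level-2 differences are constant, so f has degree 2.
Fitting a degree-2 polynomial gives f(n) = n² + 9n - 3.
Then f(0) = -3.

-3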